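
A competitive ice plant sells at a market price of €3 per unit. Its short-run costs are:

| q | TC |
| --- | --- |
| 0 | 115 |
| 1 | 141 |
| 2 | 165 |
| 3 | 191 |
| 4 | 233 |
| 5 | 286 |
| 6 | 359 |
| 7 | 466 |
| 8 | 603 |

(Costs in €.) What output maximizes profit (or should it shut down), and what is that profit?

Profit at each row (π = 3q − TC): q=0: -115; q=1: -138; q=2: -159; q=3: -182; q=4: -221; q=5: -271; q=6: -341; q=7: -445; q=8: -579.
Profit is highest at q = 0. Equivalently, the lowest AVC in the table is 50/2 ≈ €25 at q = 2, and P = €3 falls below it — price never covers variable cost, so the firm shuts down and loses only its fixed cost.

q = 0 (shut down); profit = -€115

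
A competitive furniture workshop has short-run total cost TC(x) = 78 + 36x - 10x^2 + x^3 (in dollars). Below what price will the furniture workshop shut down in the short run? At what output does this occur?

$11 per unit, at x = 5

Short-run supply begins at min AVC. From VC = 36x - 10x^2 + x^3, AVC = 36 - 10x + x^2.
At the minimum of AVC, MC = AVC. MC = 36 - 20x + 3x^2; setting MC = AVC gives 2x^2 - 10x = 0, so x = 5. min AVC = 11.
The firm shuts down for any P below $11.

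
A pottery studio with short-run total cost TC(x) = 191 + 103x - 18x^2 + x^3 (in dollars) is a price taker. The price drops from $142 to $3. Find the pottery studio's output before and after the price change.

MC = 103 - 36x + 3x^2; the shutdown threshold is min AVC = $22 (at x = 9).
With P = $142 above the shutdown price, P = MC gives x = 13.
At P = $3 < min AVC = $22, price no longer covers variable cost at any output, so the firm shuts down: x = 0.

Output falls from 13 to 0 (the firm shuts down)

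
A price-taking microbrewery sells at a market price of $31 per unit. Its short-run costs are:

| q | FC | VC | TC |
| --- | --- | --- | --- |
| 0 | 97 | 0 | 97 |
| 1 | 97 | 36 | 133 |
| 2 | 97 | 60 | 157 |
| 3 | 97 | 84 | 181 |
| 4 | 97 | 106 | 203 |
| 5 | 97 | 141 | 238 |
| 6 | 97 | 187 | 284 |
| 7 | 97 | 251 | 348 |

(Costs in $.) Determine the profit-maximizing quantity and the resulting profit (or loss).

q = 4; profit = -$79

Compute π = P·q − TC at each output: q=0: -97; q=1: -102; q=2: -95; q=3: -88; q=4: -79; q=5: -83; q=6: -98; q=7: -131.
Profit is maximized at q = 4. AVC there is 106/4 = $26.50 ≤ P, so producing beats shutting down (which would give -$97).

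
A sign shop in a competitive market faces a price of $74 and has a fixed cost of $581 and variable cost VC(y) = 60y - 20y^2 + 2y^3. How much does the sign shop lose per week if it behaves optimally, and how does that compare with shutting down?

AVC = 60 - 20y + 2y^2 has its minimum $10 at y = 5; price $74 clears that bar, so the firm operates.
MC = 60 - 40y + 6y^2. Setting P = MC and taking the root on the rising branch gives y* = 7.
TR = 74·7 = 518. TC = 581 + 126 = 707. Profit = 518 − 707 = -$189.
By producing, the firm covers all variable cost plus $392 of fixed cost; shutting down would lose the full $581.

Profit = -$189 at y = 7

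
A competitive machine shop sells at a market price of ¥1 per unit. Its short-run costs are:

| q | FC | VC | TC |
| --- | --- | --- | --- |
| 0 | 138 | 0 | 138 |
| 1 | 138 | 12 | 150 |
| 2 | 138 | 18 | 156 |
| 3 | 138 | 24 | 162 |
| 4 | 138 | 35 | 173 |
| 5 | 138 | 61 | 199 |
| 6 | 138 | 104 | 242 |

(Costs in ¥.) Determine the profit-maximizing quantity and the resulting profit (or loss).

q = 0 (shut down); profit = -¥138

Tabulate TR − TC: q=0: -138; q=1: -149; q=2: -154; q=3: -159; q=4: -169; q=5: -194; q=6: -236.
Profit is highest at q = 0. Equivalently, the lowest AVC in the table is 24/3 ≈ ¥8 at q = 3, and P = ¥1 falls below it — price never covers variable cost, so the firm shuts down and loses only its fixed cost.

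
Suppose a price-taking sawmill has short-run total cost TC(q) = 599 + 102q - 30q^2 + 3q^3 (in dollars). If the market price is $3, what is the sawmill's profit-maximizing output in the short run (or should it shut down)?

Strip out fixed cost: VC = 102q - 30q^2 + 3q^3. Then AVC = 102 - 30q + 3q^2 and MC = 102 - 60q + 9q^2.
The AVC parabola has its vertex at q = 30/6 = 5, where AVC = 102 - 30·5 + 3·5^2 = $27.
Since P = $3 < min AVC = $27, price fails to cover variable cost at any output.
Best response: produce nothing and absorb the $599 fixed cost.

Shut down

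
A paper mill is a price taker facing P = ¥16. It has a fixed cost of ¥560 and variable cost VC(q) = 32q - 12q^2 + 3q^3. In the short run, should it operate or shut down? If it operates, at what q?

From TC, MC = TC'(q) = 32 - 24q + 9q^2 and AVC = VC/q = 32 - 12q + 3q^2.
The AVC parabola has its vertex at q = 12/6 = 2, where AVC = 32 - 12·2 + 3·2^2 = ¥20.
P = ¥16 lies below min AVC = ¥20; no output level covers variable cost.
The firm minimizes its loss by shutting down and losing only its fixed cost of ¥560.

Shut down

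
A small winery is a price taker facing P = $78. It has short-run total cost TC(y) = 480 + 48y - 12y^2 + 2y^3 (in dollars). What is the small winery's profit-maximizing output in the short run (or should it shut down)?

Produce at y = 5

Strip out fixed cost: VC = 48y - 12y^2 + 2y^3. Then AVC = 48 - 12y + 2y^2 and MC = 48 - 24y + 6y^2.
AVC is minimized where dAVC/dy = -12 + 4y = 0, at y = 3; min AVC = 48 - 12·3 + 2·3^2 = $30.
Since P = $78 ≥ min AVC = $30, price covers variable cost and the firm should produce.
Set P = MC: 78 = 48 - 24y + 6y^2 → -30 - 24y + 6y^2 = 0. The roots are y = -1 and y = 5; the profit-maximizing output is on the rising part of MC, so y* = 5.
Check: AVC at y = 5 is $38 ≤ P, so revenue covers variable cost.
Profit = P·y − TC = 78·5 − 670 = -$280, a loss, but smaller than the $480 fixed cost the firm would lose by shutting down.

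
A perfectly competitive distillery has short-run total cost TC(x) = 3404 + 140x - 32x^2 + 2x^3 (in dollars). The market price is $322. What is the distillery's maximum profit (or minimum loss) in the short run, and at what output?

Profit = -$24 at x = 13

AVC = 140 - 32x + 2x^2 has its minimum $12 at x = 8; price $322 clears that bar, so the firm operates.
With MC = 140 - 64x + 6x^2, P = MC on the upward-sloping part at x* = 13.
TR = 322·13 = 4186. TC = 3404 + 806 = 4210. Profit = 4186 − 4210 = -$24.
Shutting down would mean losing the fixed cost of $3404, so operating at a loss of $24 is better by $3380.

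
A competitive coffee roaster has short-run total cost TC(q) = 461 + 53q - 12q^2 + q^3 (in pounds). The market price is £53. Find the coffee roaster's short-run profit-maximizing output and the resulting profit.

Profit = -£205 at q = 8

AVC = 53 - 12q + q^2; min AVC = £17 at q = 6. Since P = £53 ≥ min AVC, the firm produces.
With MC = 53 - 24q + 3q^2, P = MC on the upward-sloping part at q* = 8.
TR = 53·8 = 424. TC = 461 + 168 = 629. Profit = 424 − 629 = -£205.
By producing, the firm covers all variable cost plus £256 of fixed cost; shutting down would lose the full £461.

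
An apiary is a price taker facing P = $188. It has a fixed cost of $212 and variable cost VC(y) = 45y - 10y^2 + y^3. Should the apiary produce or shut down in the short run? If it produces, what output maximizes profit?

From TC, MC = TC'(y) = 45 - 20y + 3y^2 and AVC = VC/y = 45 - 10y + y^2.
AVC is minimized where dAVC/dy = -10 + 2y = 0, at y = 5; min AVC = 45 - 10·5 + 5^2 = $20.
Because $188 ≥ $20, revenue can cover variable cost; the firm operates.
Solving P = MC: -143 - 20y + 3y^2 = 0 ⇒ y = -13/3 or 11. On the upward-sloping branch, y* = 11.
Check: AVC at y = 11 is $56 ≤ P, so revenue covers variable cost.
Profit = P·y − TC = 188·11 − 828 = $1240.

Produce at y = 11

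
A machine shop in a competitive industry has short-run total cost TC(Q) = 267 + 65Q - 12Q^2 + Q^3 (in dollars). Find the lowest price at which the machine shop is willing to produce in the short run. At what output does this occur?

The firm shuts down when price falls below the minimum of average variable cost. AVC = VC/Q = 65 - 12Q + Q^2.
dAVC/dQ = -12 + 2Q = 0 gives Q = 6. min AVC = 65 - 12·6 + 6^2 = 29.
For P < $29 the firm produces nothing.

$29 per unit, at Q = 6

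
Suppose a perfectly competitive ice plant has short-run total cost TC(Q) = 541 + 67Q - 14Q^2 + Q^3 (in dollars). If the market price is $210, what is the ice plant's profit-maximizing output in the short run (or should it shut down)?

Produce at Q = 13

Variable cost is VC = 67Q - 14Q^2 + Q^3, so AVC = VC/Q = 67 - 14Q + Q^2 and MC = dTC/dQ = 67 - 28Q + 3Q^2.
The AVC parabola has its vertex at Q = 14/2 = 7, where AVC = 67 - 14·7 + 7^2 = $18.
Since P = $210 ≥ min AVC = $18, price covers variable cost and the firm should produce.
P = MC gives -143 - 28Q + 3Q^2 = 0, with roots -11/3 and 13. Take the larger (rising MC): Q* = 13.
Check: AVC at Q = 13 is $54 ≤ P, so revenue covers variable cost.
Profit = P·Q − TC = 210·13 − 1243 = $1487.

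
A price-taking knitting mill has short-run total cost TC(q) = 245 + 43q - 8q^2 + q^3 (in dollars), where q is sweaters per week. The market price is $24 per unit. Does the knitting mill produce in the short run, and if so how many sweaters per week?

Variable cost is VC = 43q - 8q^2 + q^3, so AVC = VC/q = 43 - 8q + q^2 and MC = dTC/dq = 43 - 16q + 3q^2.
The AVC parabola has its vertex at q = 8/2 = 4, where AVC = 43 - 8·4 + 4^2 = $27.
P = $24 lies below min AVC = $27; no output level covers variable cost.
Shutting down limits the loss to fixed cost, $245.

Shut down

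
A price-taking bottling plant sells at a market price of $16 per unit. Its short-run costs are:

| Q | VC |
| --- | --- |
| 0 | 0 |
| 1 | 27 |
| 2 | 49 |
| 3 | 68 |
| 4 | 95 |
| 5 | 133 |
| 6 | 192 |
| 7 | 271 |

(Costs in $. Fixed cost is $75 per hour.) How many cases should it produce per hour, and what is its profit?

Q = 0 (shut down); profit = -$75

Profit at each row (π = 16Q − TC): Q=0: -75; Q=1: -86; Q=2: -92; Q=3: -95; Q=4: -106; Q=5: -128; Q=6: -171; Q=7: -234.
Profit is highest at Q = 0. Equivalently, the lowest AVC in the table is 68/3 ≈ $22.67 at Q = 3, and P = $16 falls below it — price never covers variable cost, so the firm shuts down and loses only its fixed cost.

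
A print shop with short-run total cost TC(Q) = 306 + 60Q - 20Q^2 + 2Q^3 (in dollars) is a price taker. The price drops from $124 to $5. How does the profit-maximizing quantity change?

AVC = 60 - 20Q + 2Q^2, minimized at Q = 5 where min AVC = $10. MC = 60 - 40Q + 6Q^2.
With P = $124 above the shutdown price, P = MC gives Q = 8.
At P = $5 < min AVC = $10, price no longer covers variable cost at any output, so the firm shuts down: Q = 0.

Output falls from 8 to 0 (the firm shuts down)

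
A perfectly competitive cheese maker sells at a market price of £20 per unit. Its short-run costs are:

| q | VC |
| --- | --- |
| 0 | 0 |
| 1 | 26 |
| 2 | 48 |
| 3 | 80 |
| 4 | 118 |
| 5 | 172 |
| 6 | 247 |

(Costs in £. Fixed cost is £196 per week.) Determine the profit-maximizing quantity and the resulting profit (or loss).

q = 0 (shut down); profit = -£196

Profit at each row (π = 20q − TC): q=0: -196; q=1: -202; q=2: -204; q=3: -216; q=4: -234; q=5: -268; q=6: -323.
Profit is highest at q = 0. Equivalently, the lowest AVC in the table is 48/2 ≈ £24 at q = 2, and P = £20 falls below it — price never covers variable cost, so the firm shuts down and loses only its fixed cost.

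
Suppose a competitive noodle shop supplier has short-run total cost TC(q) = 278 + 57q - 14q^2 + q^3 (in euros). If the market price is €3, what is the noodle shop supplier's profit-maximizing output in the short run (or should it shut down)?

From TC, MC = TC'(q) = 57 - 28q + 3q^2 and AVC = VC/q = 57 - 14q + q^2.
AVC hits its minimum where MC = AVC, at q = 7, giving min AVC = 57 - 14·7 + 7^2 = €8.
Since P = €3 < min AVC = €8, price fails to cover variable cost at any output.
The firm minimizes its loss by shutting down and losing only its fixed cost of €278.

Shut down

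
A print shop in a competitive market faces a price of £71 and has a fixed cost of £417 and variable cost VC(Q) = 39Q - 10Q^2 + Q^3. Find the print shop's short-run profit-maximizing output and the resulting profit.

AVC = 39 - 10Q + Q^2; min AVC = £14 at Q = 5. Since P = £71 ≥ min AVC, the firm produces.
MC = 39 - 20Q + 3Q^2. Setting P = MC and taking the root on the rising branch gives Q* = 8.
TR = 71·8 = 568. TC = 417 + 184 = 601. Profit = 568 − 601 = -£33.
That loss of £33 beats the £417 the firm would lose by shutting down; producing recovers £384 of fixed cost.

Profit = -£33 at Q = 8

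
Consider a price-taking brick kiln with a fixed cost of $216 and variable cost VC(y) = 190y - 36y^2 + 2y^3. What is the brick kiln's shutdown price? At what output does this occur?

The firm shuts down when price falls below the minimum of average variable cost. AVC = VC/y = 190 - 36y + 2y^2.
dAVC/dy = -36 + 4y = 0 gives y = 9. min AVC = 190 - 36·9 + 2·9^2 = 28.
For P < $28 the firm produces nothing.

$28 per unit, at y = 9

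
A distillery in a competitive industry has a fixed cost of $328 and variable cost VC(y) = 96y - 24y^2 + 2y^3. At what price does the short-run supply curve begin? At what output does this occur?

Short-run supply begins at min AVC. From VC = 96y - 24y^2 + 2y^3, AVC = 96 - 24y + 2y^2.
dAVC/dy = -24 + 4y = 0 gives y = 6. min AVC = 96 - 24·6 + 2·6^2 = 24.
The firm shuts down for any P below $24.

$24 per unit, at y = 6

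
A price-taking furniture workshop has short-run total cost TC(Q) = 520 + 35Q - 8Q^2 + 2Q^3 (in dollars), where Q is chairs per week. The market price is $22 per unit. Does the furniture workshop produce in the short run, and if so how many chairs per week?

Variable cost is VC = 35Q - 8Q^2 + 2Q^3, so AVC = VC/Q = 35 - 8Q + 2Q^2 and MC = dTC/dQ = 35 - 16Q + 6Q^2.
The AVC parabola has its vertex at Q = 8/4 = 2, where AVC = 35 - 8·2 + 2·2^2 = $27.
Since P = $22 < min AVC = $27, price fails to cover variable cost at any output.
Best response: produce nothing and absorb the $520 fixed cost.

Shut down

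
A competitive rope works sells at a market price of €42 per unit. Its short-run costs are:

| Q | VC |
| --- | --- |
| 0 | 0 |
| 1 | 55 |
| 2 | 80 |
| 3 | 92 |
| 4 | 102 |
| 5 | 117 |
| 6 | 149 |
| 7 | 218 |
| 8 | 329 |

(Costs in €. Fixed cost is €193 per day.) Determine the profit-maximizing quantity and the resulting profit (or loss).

Q = 6; profit = -€90

Tabulate TR − TC: Q=0: -193; Q=1: -206; Q=2: -189; Q=3: -159; Q=4: -127; Q=5: -100; Q=6: -90; Q=7: -117; Q=8: -186.
Profit is maximized at Q = 6. AVC there is 149/6 = €24.83 ≤ P, so producing beats shutting down (which would give -€193).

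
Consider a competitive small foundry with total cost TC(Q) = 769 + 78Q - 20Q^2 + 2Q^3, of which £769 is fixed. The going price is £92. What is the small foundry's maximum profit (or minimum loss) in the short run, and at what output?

Profit = -£377 at Q = 7

AVC = 78 - 20Q + 2Q^2 has its minimum £28 at Q = 5; price £92 clears that bar, so the firm operates.
With MC = 78 - 40Q + 6Q^2, P = MC on the upward-sloping part at Q* = 7.
TR = 92·7 = 644. TC = 769 + 252 = 1021. Profit = 644 − 1021 = -£377.
That loss of £377 beats the £769 the firm would lose by shutting down; producing recovers £392 of fixed cost.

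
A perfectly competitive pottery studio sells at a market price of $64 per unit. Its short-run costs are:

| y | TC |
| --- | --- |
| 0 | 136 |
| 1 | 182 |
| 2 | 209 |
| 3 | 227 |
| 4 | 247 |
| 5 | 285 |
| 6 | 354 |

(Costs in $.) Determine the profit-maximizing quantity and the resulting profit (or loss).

y = 5; profit = $35

Tabulate TR − TC: y=0: -136; y=1: -118; y=2: -81; y=3: -35; y=4: 9; y=5: 35; y=6: 30.
Profit is maximized at y = 5. AVC there is 149/5 = $29.80 ≤ P, so producing beats shutting down (which would give -$136).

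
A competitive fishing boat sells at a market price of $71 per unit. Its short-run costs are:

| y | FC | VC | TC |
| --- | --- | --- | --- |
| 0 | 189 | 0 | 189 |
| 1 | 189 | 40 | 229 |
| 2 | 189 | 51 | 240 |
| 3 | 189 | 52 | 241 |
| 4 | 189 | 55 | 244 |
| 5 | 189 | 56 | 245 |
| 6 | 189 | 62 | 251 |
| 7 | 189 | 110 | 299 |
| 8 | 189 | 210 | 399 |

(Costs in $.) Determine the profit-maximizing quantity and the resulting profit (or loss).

Tabulate TR − TC: y=0: -189; y=1: -158; y=2: -98; y=3: -28; y=4: 40; y=5: 110; y=6: 175; y=7: 198; y=8: 169.
Profit is maximized at y = 7. AVC there is 110/7 = $15.71 ≤ P, so producing beats shutting down (which would give -$189).

y = 7; profit = $198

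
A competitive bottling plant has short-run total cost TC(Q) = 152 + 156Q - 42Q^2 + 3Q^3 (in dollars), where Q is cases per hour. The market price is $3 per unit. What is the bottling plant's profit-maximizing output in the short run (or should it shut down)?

From TC, MC = TC'(Q) = 156 - 84Q + 9Q^2 and AVC = VC/Q = 156 - 42Q + 3Q^2.
AVC hits its minimum where MC = AVC, at Q = 7, giving min AVC = 156 - 42·7 + 3·7^2 = $9.
With P < min AVC ($3 < $9), every unit sold adds to the loss.
Shutting down limits the loss to fixed cost, $152.

Shut down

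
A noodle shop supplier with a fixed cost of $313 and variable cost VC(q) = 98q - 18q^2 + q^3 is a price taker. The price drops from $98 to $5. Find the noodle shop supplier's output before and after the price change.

Output falls from 12 to 0 (the firm shuts down)

AVC = 98 - 18q + q^2, minimized at q = 9 where min AVC = $17. MC = 98 - 36q + 3q^2.
With P = $98 above the shutdown price, P = MC gives q = 12.
At P = $5 < min AVC = $17, price no longer covers variable cost at any output, so the firm shuts down: q = 0.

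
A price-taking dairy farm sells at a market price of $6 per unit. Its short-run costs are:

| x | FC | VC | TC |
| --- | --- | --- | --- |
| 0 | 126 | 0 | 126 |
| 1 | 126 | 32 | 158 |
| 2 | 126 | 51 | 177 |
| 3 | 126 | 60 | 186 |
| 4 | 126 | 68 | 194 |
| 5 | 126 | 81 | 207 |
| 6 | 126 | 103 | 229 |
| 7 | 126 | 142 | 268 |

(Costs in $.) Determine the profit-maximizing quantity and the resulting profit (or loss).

Tabulate TR − TC: x=0: -126; x=1: -152; x=2: -165; x=3: -168; x=4: -170; x=5: -177; x=6: -193; x=7: -226.
Profit is highest at x = 0. Equivalently, the lowest AVC in the table is 81/5 ≈ $16.20 at x = 5, and P = $6 falls below it — price never covers variable cost, so the firm shuts down and loses only its fixed cost.

x = 0 (shut down); profit = -$126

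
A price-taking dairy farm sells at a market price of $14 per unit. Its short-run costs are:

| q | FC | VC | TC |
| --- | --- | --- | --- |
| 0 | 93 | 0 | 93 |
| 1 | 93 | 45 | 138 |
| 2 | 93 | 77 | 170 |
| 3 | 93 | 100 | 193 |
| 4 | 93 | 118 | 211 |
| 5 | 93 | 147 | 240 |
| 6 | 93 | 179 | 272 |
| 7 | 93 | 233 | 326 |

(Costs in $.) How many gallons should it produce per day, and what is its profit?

Profit at each row (π = 14q − TC): q=0: -93; q=1: -124; q=2: -142; q=3: -151; q=4: -155; q=5: -170; q=6: -188; q=7: -228.
Profit is highest at q = 0. Equivalently, the lowest AVC in the table is 147/5 ≈ $29.40 at q = 5, and P = $14 falls below it — price never covers variable cost, so the firm shuts down and loses only its fixed cost.

q = 0 (shut down); profit = -$93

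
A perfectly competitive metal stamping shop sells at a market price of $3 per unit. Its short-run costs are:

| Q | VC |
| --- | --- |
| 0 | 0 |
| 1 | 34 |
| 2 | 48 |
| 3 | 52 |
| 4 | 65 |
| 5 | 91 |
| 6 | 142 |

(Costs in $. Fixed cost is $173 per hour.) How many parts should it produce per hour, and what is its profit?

Q = 0 (shut down); profit = -$173

Compute π = P·Q − TC at each output: Q=0: -173; Q=1: -204; Q=2: -215; Q=3: -216; Q=4: -226; Q=5: -249; Q=6: -297.
Profit is highest at Q = 0. Equivalently, the lowest AVC in the table is 65/4 ≈ $16.25 at Q = 4, and P = $3 falls below it — price never covers variable cost, so the firm shuts down and loses only its fixed cost.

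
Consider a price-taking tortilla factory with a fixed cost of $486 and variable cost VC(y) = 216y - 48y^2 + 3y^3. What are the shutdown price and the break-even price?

Shutdown price = min AVC. AVC = 216 - 48y + 3y^2, with vertex at y = 8 and minimum $24.
ATC = 486/y + 216 - 48y + 3y^2. Setting dATC/dy = −486/y^2 − 48 + 6y = 0 gives y = 9 (since 6·9^3 − 48·9^2 = 486).
min ATC = 486/9 + 216 − 48·9 + 3·9^2 = $81. That is the break-even price.
For $24 ≤ P < $81 the firm produces at a loss; below $24 it shuts down.

Shutdown price = $24; break-even price = $81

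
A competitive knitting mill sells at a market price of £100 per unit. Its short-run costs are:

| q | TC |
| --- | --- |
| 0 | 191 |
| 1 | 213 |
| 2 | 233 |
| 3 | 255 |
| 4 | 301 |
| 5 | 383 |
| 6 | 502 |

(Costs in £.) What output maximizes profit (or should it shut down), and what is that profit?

Tabulate TR − TC: q=0: -191; q=1: -113; q=2: -33; q=3: 45; q=4: 99; q=5: 117; q=6: 98.
Profit is maximized at q = 5. AVC there is 192/5 = £38.40 ≤ P, so producing beats shutting down (which would give -£191).

q = 5; profit = £117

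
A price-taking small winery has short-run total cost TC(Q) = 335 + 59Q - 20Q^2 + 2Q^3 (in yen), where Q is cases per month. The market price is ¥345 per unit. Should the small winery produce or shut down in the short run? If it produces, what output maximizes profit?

Variable cost is VC = 59Q - 20Q^2 + 2Q^3, so AVC = VC/Q = 59 - 20Q + 2Q^2 and MC = dTC/dQ = 59 - 40Q + 6Q^2.
AVC is minimized where dAVC/dQ = -20 + 4Q = 0, at Q = 5; min AVC = 59 - 20·5 + 2·5^2 = ¥9.
Since P = ¥345 ≥ min AVC = ¥9, price covers variable cost and the firm should produce.
P = MC gives -286 - 40Q + 6Q^2 = 0, with roots -13/3 and 11. Take the larger (rising MC): Q* = 11.
Check: AVC at Q = 11 is ¥81 ≤ P, so revenue covers variable cost.
Profit = P·Q − TC = 345·11 − 1226 = ¥2569.

Produce at Q = 11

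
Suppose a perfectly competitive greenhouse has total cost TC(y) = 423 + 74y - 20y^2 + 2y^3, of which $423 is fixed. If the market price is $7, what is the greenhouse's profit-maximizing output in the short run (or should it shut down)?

From TC, MC = TC'(y) = 74 - 40y + 6y^2 and AVC = VC/y = 74 - 20y + 2y^2.
The AVC parabola has its vertex at y = 20/4 = 5, where AVC = 74 - 20·5 + 2·5^2 = $24.
With P < min AVC ($7 < $24), every unit sold adds to the loss.
The firm minimizes its loss by shutting down and losing only its fixed cost of $423.

Shut down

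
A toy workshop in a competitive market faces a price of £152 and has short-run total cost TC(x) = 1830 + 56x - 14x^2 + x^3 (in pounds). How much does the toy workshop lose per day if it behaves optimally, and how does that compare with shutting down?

Profit = -£390 at x = 12

AVC = 56 - 14x + x^2; min AVC = £7 at x = 7. Since P = £152 ≥ min AVC, the firm produces.
With MC = 56 - 28x + 3x^2, P = MC on the upward-sloping part at x* = 12.
TR = 152·12 = 1824. TC = 1830 + 384 = 2214. Profit = 1824 − 2214 = -£390.
Shutting down would mean losing the fixed cost of £1830, so operating at a loss of £390 is better by £1440.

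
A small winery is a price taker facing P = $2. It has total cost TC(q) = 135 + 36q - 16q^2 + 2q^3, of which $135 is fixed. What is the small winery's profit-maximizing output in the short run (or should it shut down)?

Shut down

From TC, MC = TC'(q) = 36 - 32q + 6q^2 and AVC = VC/q = 36 - 16q + 2q^2.
AVC is minimized where dAVC/dq = -16 + 4q = 0, at q = 4; min AVC = 36 - 16·4 + 2·4^2 = $4.
With P < min AVC ($2 < $4), every unit sold adds to the loss.
The firm minimizes its loss by shutting down and losing only its fixed cost of $135.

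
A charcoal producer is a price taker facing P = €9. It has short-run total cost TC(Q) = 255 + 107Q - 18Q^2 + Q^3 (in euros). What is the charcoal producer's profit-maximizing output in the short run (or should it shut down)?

Variable cost is VC = 107Q - 18Q^2 + Q^3, so AVC = VC/Q = 107 - 18Q + Q^2 and MC = dTC/dQ = 107 - 36Q + 3Q^2.
AVC hits its minimum where MC = AVC, at Q = 9, giving min AVC = 107 - 18·9 + 9^2 = €26.
With P < min AVC (€9 < €26), every unit sold adds to the loss.
Shutting down limits the loss to fixed cost, €255.

Shut down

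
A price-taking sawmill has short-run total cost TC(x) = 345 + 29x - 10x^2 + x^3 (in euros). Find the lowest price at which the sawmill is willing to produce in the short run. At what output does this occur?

€4 per unit, at x = 5

The firm shuts down when price falls below the minimum of average variable cost. AVC = VC/x = 29 - 10x + x^2.
At the minimum of AVC, MC = AVC. MC = 29 - 20x + 3x^2; setting MC = AVC gives 2x^2 - 10x = 0, so x = 5. min AVC = 4.
For P < €4 the firm produces nothing.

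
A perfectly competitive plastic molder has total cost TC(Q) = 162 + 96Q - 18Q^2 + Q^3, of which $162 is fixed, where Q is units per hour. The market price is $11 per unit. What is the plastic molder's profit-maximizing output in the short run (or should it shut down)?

Shut down

Strip out fixed cost: VC = 96Q - 18Q^2 + Q^3. Then AVC = 96 - 18Q + Q^2 and MC = 96 - 36Q + 3Q^2.
AVC hits its minimum where MC = AVC, at Q = 9, giving min AVC = 96 - 18·9 + 9^2 = $15.
Since P = $11 < min AVC = $15, price fails to cover variable cost at any output.
The firm minimizes its loss by shutting down and losing only its fixed cost of $162.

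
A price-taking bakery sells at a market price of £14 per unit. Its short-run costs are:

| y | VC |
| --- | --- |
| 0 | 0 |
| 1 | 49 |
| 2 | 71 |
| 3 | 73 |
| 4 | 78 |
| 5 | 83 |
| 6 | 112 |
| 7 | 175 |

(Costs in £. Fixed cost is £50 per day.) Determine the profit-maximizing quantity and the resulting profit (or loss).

Profit at each row (π = 14y − TC): y=0: -50; y=1: -85; y=2: -93; y=3: -81; y=4: -72; y=5: -63; y=6: -78; y=7: -127.
Profit is highest at y = 0. Equivalently, the lowest AVC in the table is 83/5 ≈ £16.60 at y = 5, and P = £14 falls below it — price never covers variable cost, so the firm shuts down and loses only its fixed cost.

y = 0 (shut down); profit = -£50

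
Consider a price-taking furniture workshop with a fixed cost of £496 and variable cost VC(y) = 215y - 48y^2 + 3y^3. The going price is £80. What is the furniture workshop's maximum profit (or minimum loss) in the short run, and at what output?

Profit = -£10 at y = 9

AVC = 215 - 48y + 3y^2; min AVC = £23 at y = 8. Since P = £80 ≥ min AVC, the firm produces.
MC = 215 - 96y + 9y^2. Setting P = MC and taking the root on the rising branch gives y* = 9.
TR = 80·9 = 720. TC = 496 + 234 = 730. Profit = 720 − 730 = -£10.
By producing, the firm covers all variable cost plus £486 of fixed cost; shutting down would lose the full £496.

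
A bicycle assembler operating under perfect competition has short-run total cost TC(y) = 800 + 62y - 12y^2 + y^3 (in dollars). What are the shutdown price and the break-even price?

Shutdown price = $26; break-even price = $122

AVC = 62 - 12y + y^2; minimized at y = 6, giving min AVC = $26. That is the shutdown price.
ATC = 800/y + 62 - 12y + y^2. Setting dATC/dy = −800/y^2 − 12 + 2y = 0 gives y = 10 (since 2·10^3 − 12·10^2 = 800).
min ATC = 800/10 + 62 − 12·10 + 10^2 = $122. That is the break-even price.
For $26 ≤ P < $122 the firm produces at a loss; below $26 it shuts down.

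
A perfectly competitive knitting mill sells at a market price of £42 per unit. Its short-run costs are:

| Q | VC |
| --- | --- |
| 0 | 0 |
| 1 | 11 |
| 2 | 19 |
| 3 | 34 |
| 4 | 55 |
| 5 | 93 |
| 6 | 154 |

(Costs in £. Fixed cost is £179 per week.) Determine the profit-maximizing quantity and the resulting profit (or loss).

Tabulate TR − TC: Q=0: -179; Q=1: -148; Q=2: -114; Q=3: -87; Q=4: -66; Q=5: -62; Q=6: -81.
Profit is maximized at Q = 5. AVC there is 93/5 = £18.60 ≤ P, so producing beats shutting down (which would give -£179).

Q = 5; profit = -£62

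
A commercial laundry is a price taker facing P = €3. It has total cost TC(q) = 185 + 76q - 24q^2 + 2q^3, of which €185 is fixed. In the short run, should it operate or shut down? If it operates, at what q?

Shut down

Strip out fixed cost: VC = 76q - 24q^2 + 2q^3. Then AVC = 76 - 24q + 2q^2 and MC = 76 - 48q + 6q^2.
AVC is minimized where dAVC/dq = -24 + 4q = 0, at q = 6; min AVC = 76 - 24·6 + 2·6^2 = €4.
Since P = €3 < min AVC = €4, price fails to cover variable cost at any output.
Best response: produce nothing and absorb the €185 fixed cost.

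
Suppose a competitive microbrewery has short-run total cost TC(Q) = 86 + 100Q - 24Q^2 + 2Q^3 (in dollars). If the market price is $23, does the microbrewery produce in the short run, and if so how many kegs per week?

Shut down

Strip out fixed cost: VC = 100Q - 24Q^2 + 2Q^3. Then AVC = 100 - 24Q + 2Q^2 and MC = 100 - 48Q + 6Q^2.
AVC hits its minimum where MC = AVC, at Q = 6, giving min AVC = 100 - 24·6 + 2·6^2 = $28.
With P < min AVC ($23 < $28), every unit sold adds to the loss.
Best response: produce nothing and absorb the $86 fixed cost.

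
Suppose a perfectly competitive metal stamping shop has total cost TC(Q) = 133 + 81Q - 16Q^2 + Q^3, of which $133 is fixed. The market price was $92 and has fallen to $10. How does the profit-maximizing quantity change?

Output falls from 11 to 0 (the firm shuts down)

MC = 81 - 32Q + 3Q^2; the shutdown threshold is min AVC = $17 (at Q = 8).
At P = $92 ≥ min AVC, set P = MC on the rising branch: Q = 11.
At P = $10 < min AVC = $17, price no longer covers variable cost at any output, so the firm shuts down: Q = 0.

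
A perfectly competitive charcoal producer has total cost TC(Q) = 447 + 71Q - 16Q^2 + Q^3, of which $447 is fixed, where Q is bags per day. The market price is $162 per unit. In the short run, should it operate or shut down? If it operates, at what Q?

Strip out fixed cost: VC = 71Q - 16Q^2 + Q^3. Then AVC = 71 - 16Q + Q^2 and MC = 71 - 32Q + 3Q^2.
AVC hits its minimum where MC = AVC, at Q = 8, giving min AVC = 71 - 16·8 + 8^2 = $7.
Because $162 ≥ $7, revenue can cover variable cost; the firm operates.
Set P = MC: 162 = 71 - 32Q + 3Q^2 → -91 - 32Q + 3Q^2 = 0. The roots are Q = -7/3 and Q = 13; the profit-maximizing output is on the rising part of MC, so Q* = 13.
Check: AVC at Q = 13 is $32 ≤ P, so revenue covers variable cost.
Profit = P·Q − TC = 162·13 − 863 = $1243.

Produce at Q = 13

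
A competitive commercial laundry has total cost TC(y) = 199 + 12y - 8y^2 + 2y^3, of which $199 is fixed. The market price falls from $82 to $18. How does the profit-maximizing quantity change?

AVC = 12 - 8y + 2y^2, minimized at y = 2 where min AVC = $4. MC = 12 - 16y + 6y^2.
At P = $82 ≥ min AVC, set P = MC on the rising branch: y = 5.
At P = $18 ≥ min AVC, set P = MC: y = 3. The firm stays open but cuts output.

Output falls from 5 to 3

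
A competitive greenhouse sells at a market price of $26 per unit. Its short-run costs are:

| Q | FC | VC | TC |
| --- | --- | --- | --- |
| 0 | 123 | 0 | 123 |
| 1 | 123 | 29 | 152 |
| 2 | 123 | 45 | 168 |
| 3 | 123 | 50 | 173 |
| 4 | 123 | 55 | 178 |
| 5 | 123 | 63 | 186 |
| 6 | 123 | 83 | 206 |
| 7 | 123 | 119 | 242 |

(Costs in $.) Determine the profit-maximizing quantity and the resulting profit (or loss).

Tabulate TR − TC: Q=0: -123; Q=1: -126; Q=2: -116; Q=3: -95; Q=4: -74; Q=5: -56; Q=6: -50; Q=7: -60.
Profit is maximized at Q = 6. AVC there is 83/6 = $13.83 ≤ P, so producing beats shutting down (which would give -$123).

Q = 6; profit = -$50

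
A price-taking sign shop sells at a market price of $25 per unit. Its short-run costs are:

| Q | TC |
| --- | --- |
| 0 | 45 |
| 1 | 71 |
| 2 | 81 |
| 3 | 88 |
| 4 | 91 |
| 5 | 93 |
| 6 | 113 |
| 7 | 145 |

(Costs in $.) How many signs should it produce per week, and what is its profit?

Profit at each row (π = 25Q − TC): Q=0: -45; Q=1: -46; Q=2: -31; Q=3: -13; Q=4: 9; Q=5: 32; Q=6: 37; Q=7: 30.
Profit is maximized at Q = 6. AVC there is 68/6 = $11.33 ≤ P, so producing beats shutting down (which would give -$45).

Q = 6; profit = $37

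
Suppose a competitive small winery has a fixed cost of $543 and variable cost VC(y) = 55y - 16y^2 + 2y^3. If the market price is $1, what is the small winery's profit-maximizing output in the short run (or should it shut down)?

Strip out fixed cost: VC = 55y - 16y^2 + 2y^3. Then AVC = 55 - 16y + 2y^2 and MC = 55 - 32y + 6y^2.
The AVC parabola has its vertex at y = 16/4 = 4, where AVC = 55 - 16·4 + 2·4^2 = $23.
With P < min AVC ($1 < $23), every unit sold adds to the loss.
Best response: produce nothing and absorb the $543 fixed cost.

Shut down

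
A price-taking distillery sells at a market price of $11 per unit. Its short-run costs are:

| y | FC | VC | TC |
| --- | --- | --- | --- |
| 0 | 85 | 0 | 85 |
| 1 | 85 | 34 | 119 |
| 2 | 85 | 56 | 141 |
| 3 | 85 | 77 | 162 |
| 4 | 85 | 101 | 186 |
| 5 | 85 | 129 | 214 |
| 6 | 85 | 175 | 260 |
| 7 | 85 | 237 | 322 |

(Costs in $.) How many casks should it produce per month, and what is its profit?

Tabulate TR − TC: y=0: -85; y=1: -108; y=2: -119; y=3: -129; y=4: -142; y=5: -159; y=6: -194; y=7: -245.
Profit is highest at y = 0. Equivalently, the lowest AVC in the table is 101/4 ≈ $25.25 at y = 4, and P = $11 falls below it — price never covers variable cost, so the firm shuts down and loses only its fixed cost.

y = 0 (shut down); profit = -$85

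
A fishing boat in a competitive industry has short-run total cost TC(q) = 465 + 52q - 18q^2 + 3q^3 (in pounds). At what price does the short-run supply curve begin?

£25 per unit

Short-run supply begins at min AVC. From VC = 52q - 18q^2 + 3q^3, AVC = 52 - 18q + 3q^2.
dAVC/dq = -18 + 6q = 0 gives q = 3. min AVC = 52 - 18·3 + 3·3^2 = 25.
The firm shuts down for any P below £25.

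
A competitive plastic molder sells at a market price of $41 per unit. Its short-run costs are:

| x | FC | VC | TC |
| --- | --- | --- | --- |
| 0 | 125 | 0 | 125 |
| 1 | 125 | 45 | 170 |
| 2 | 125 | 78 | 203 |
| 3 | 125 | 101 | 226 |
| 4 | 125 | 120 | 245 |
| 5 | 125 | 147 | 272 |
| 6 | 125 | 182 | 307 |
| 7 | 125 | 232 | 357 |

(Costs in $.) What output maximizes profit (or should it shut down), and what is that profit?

x = 6; profit = -$61

Profit at each row (π = 41x − TC): x=0: -125; x=1: -129; x=2: -121; x=3: -103; x=4: -81; x=5: -67; x=6: -61; x=7: -70.
Profit is maximized at x = 6. AVC there is 182/6 = $30.33 ≤ P, so producing beats shutting down (which would give -$125).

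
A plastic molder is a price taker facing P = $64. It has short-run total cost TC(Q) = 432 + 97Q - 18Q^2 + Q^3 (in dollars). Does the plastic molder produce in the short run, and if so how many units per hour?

Strip out fixed cost: VC = 97Q - 18Q^2 + Q^3. Then AVC = 97 - 18Q + Q^2 and MC = 97 - 36Q + 3Q^2.
The AVC parabola has its vertex at Q = 18/2 = 9, where AVC = 97 - 18·9 + 9^2 = $16.
Since P = $64 ≥ min AVC = $16, price covers variable cost and the firm should produce.
P = MC gives 33 - 36Q + 3Q^2 = 0, with roots 1 and 11. Take the larger (rising MC): Q* = 11.
Check: AVC at Q = 11 is $20 ≤ P, so revenue covers variable cost.
Profit = P·Q − TC = 64·11 − 652 = $52.

Produce at Q = 11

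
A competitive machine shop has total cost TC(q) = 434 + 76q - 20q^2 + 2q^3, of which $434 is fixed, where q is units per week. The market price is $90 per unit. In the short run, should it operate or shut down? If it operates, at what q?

From TC, MC = TC'(q) = 76 - 40q + 6q^2 and AVC = VC/q = 76 - 20q + 2q^2.
The AVC parabola has its vertex at q = 20/4 = 5, where AVC = 76 - 20·5 + 2·5^2 = $26.
Because $90 ≥ $26, revenue can cover variable cost; the firm operates.
Set P = MC: 90 = 76 - 40q + 6q^2 → -14 - 40q + 6q^2 = 0. The roots are q = -1/3 and q = 7; the profit-maximizing output is on the rising part of MC, so q* = 7.
Check: AVC at q = 7 is $34 ≤ P, so revenue covers variable cost.
Profit = P·q − TC = 90·7 − 672 = -$42, a loss, but smaller than the $434 fixed cost the firm would lose by shutting down.

Produce at q = 7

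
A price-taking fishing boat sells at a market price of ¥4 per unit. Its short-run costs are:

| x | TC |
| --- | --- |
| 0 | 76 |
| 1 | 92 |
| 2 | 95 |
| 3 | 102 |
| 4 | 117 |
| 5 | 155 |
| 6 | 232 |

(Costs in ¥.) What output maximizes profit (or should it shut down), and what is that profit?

Profit at each row (π = 4x − TC): x=0: -76; x=1: -88; x=2: -87; x=3: -90; x=4: -101; x=5: -135; x=6: -208.
Profit is highest at x = 0. Equivalently, the lowest AVC in the table is 26/3 ≈ ¥8.67 at x = 3, and P = ¥4 falls below it — price never covers variable cost, so the firm shuts down and loses only its fixed cost.

x = 0 (shut down); profit = -¥76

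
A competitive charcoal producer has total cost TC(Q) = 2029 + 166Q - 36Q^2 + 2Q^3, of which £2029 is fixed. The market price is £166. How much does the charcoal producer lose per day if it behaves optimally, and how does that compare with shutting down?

AVC = 166 - 36Q + 2Q^2 has its minimum £4 at Q = 9; price £166 clears that bar, so the firm operates.
With MC = 166 - 72Q + 6Q^2, P = MC on the upward-sloping part at Q* = 12.
TR = 166·12 = 1992. TC = 2029 + 264 = 2293. Profit = 1992 − 2293 = -£301.
By producing, the firm covers all variable cost plus £1728 of fixed cost; shutting down would lose the full £2029.

Profit = -£301 at Q = 12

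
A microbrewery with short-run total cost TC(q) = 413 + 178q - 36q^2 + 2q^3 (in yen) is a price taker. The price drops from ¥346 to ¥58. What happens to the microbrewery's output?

MC = 178 - 72q + 6q^2; the shutdown threshold is min AVC = ¥16 (at q = 9).
With P = ¥346 above the shutdown price, P = MC gives q = 14.
At P = ¥58 ≥ min AVC, set P = MC: q = 10. The firm stays open but cuts output.

Output falls from 14 to 10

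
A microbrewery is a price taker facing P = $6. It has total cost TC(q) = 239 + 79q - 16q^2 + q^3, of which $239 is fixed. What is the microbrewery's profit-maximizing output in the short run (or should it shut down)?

Variable cost is VC = 79q - 16q^2 + q^3, so AVC = VC/q = 79 - 16q + q^2 and MC = dTC/dq = 79 - 32q + 3q^2.
The AVC parabola has its vertex at q = 16/2 = 8, where AVC = 79 - 16·8 + 8^2 = $15.
With P < min AVC ($6 < $15), every unit sold adds to the loss.
Shutting down limits the loss to fixed cost, $239.

Shut down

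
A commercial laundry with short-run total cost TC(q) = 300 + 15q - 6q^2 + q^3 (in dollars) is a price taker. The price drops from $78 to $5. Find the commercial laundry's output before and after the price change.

Output falls from 7 to 0 (the firm shuts down)

MC = 15 - 12q + 3q^2; the shutdown threshold is min AVC = $6 (at q = 3).
With P = $78 above the shutdown price, P = MC gives q = 7.
At P = $5 < min AVC = $6, price no longer covers variable cost at any output, so the firm shuts down: q = 0.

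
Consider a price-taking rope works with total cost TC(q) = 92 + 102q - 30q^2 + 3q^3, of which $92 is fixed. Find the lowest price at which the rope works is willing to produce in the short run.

$27 per unit

The firm shuts down when price falls below the minimum of average variable cost. AVC = VC/q = 102 - 30q + 3q^2.
At the minimum of AVC, MC = AVC. MC = 102 - 60q + 9q^2; setting MC = AVC gives 6q^2 - 30q = 0, so q = 5. min AVC = 27.
For P < $27 the firm produces nothing.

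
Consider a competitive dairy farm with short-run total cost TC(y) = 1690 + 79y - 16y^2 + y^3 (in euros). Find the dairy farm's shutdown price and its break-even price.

Shutdown price = min AVC. AVC = 79 - 16y + y^2, with vertex at y = 8 and minimum €15.
ATC = 1690/y + 79 - 16y + y^2. Setting dATC/dy = −1690/y^2 − 16 + 2y = 0 gives y = 13 (since 2·13^3 − 16·13^2 = 1690).
min ATC = 1690/13 + 79 − 16·13 + 13^2 = €170. That is the break-even price.
Between these two prices the firm operates at a loss; above €170 it earns a profit.

Shutdown price = €15; break-even price = €170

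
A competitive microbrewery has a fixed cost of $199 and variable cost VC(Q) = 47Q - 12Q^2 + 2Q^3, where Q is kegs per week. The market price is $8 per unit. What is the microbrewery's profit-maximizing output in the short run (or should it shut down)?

Variable cost is VC = 47Q - 12Q^2 + 2Q^3, so AVC = VC/Q = 47 - 12Q + 2Q^2 and MC = dTC/dQ = 47 - 24Q + 6Q^2.
AVC is minimized where dAVC/dQ = -12 + 4Q = 0, at Q = 3; min AVC = 47 - 12·3 + 2·3^2 = $29.
P = $8 lies below min AVC = $29; no output level covers variable cost.
Shutting down limits the loss to fixed cost, $199.

Shut down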